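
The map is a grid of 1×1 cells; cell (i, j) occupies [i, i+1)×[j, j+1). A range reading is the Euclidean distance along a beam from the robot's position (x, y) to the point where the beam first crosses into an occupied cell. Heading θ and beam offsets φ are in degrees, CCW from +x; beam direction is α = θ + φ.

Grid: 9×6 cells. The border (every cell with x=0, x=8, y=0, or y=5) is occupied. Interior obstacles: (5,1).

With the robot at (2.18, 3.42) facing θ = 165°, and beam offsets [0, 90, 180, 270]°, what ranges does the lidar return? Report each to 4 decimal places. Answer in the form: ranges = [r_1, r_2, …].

ranges = [1.2216, 2.5054, 6.0253, 1.6357]

beam 1: φ=0°, α=165°
  cosα=-0.9659 sinα=0.2588 | (2,3) | tMaxX 0.1863 tMaxY 2.2409 | tΔX 1.0353 tΔY 3.8637
    t=0.1863 [x] (1,3)
    t=1.2216 [x] (0,3) — stop
  → r_1 = 1.2216
beam 2: φ=90°, α=255°
  cosα=-0.2588 sinα=-0.9659 | (2,3) | tMaxX 0.6955 tMaxY 0.4348 | tΔX 3.8637 tΔY 1.0353
    t=0.4348 [y] (2,2)
    t=0.6955 [x] (1,2)
    t=1.4701 [y] (1,1)
    t=2.5054 [y] (1,0) — stop
  → r_2 = 2.5054
beam 3: φ=180°, α=345°
  cosα=0.9659 sinα=-0.2588 | (2,3) | tMaxX 0.8489 tMaxY 1.6228 | tΔX 1.0353 tΔY 3.8637
    t=0.8489 [x] (3,3)
    t=1.6228 [y] (3,2)
    t=1.8842 [x] (4,2)
    t=2.9195 [x] (5,2)
    t=3.9548 [x] (6,2)
    t=4.9900 [x] (7,2)
    t=5.4865 [y] (7,1)
    t=6.0253 [x] (8,1) — stop
  → r_3 = 6.0253
beam 4: φ=270°, α=75°
  cosα=0.2588 sinα=0.9659 | (2,3) | tMaxX 3.1682 tMaxY 0.6005 | tΔX 3.8637 tΔY 1.0353
    t=0.6005 [y] (2,4)
    t=1.6357 [y] (2,5) — stop
  → r_4 = 1.6357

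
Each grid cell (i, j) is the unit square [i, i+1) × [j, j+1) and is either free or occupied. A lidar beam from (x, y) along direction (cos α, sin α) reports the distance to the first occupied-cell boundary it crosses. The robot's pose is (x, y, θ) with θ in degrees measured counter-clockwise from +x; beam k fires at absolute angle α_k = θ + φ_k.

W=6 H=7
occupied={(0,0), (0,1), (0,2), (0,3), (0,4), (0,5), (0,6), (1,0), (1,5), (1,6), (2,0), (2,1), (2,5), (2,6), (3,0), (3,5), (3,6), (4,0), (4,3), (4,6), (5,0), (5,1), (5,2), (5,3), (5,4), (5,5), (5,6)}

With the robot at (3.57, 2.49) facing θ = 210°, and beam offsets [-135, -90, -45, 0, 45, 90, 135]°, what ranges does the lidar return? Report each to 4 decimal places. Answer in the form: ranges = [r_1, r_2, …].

ranges = [3.6338, 2.8983, 2.6607, 0.9800, 1.5426, 1.7205, 1.4804]

beam 1: φ=-135°, α=75°
  direction (0.2588, 0.9659); cell (3,2); t to first gridline: x 1.6614, y 0.5280 (then +3.8637 / +1.0353)
    (3,3) via y @ 0.5280
    (3,4) via y @ 1.5633
    (4,4) via x @ 1.6614
    (4,5) via y @ 2.5985
    (4,6) via y @ 3.6338  # hit
  → r_1 = 3.6338
beam 2: φ=-90°, α=120°
  direction (-0.5000, 0.8660); cell (3,2); t to first gridline: x 1.1400, y 0.5889 (then +2.0000 / +1.1547)
    (3,3) via y @ 0.5889
    (2,3) via x @ 1.1400
    (2,4) via y @ 1.7436
    (2,5) via y @ 2.8983  # hit
  → r_2 = 2.8983
beam 3: φ=-45°, α=165°
  direction (-0.9659, 0.2588); cell (3,2); t to first gridline: x 0.5901, y 1.9705 (then +1.0353 / +3.8637)
    (2,2) via x @ 0.5901
    (1,2) via x @ 1.6254
    (1,3) via y @ 1.9705
    (0,3) via x @ 2.6607  # hit
  → r_3 = 2.6607
beam 4: φ=0°, α=210°
  direction (-0.8660, -0.5000); cell (3,2); t to first gridline: x 0.6582, y 0.9800 (then +1.1547 / +2.0000)
    (2,2) via x @ 0.6582
    (2,1) via y @ 0.9800  # hit
  → r_4 = 0.9800
beam 5: φ=45°, α=255°
  direction (-0.2588, -0.9659); cell (3,2); t to first gridline: x 2.2023, y 0.5073 (then +3.8637 / +1.0353)
    (3,1) via y @ 0.5073
    (3,0) via y @ 1.5426  # hit
  → r_5 = 1.5426
beam 6: φ=90°, α=300°
  direction (0.5000, -0.8660); cell (3,2); t to first gridline: x 0.8600, y 0.5658 (then +2.0000 / +1.1547)
    (3,1) via y @ 0.5658
    (4,1) via x @ 0.8600
    (4,0) via y @ 1.7205  # hit
  → r_6 = 1.7205
beam 7: φ=135°, α=345°
  direction (0.9659, -0.2588); cell (3,2); t to first gridline: x 0.4452, y 1.8932 (then +1.0353 / +3.8637)
    (4,2) via x @ 0.4452
    (5,2) via x @ 1.4804  # hit
  → r_7 = 1.4804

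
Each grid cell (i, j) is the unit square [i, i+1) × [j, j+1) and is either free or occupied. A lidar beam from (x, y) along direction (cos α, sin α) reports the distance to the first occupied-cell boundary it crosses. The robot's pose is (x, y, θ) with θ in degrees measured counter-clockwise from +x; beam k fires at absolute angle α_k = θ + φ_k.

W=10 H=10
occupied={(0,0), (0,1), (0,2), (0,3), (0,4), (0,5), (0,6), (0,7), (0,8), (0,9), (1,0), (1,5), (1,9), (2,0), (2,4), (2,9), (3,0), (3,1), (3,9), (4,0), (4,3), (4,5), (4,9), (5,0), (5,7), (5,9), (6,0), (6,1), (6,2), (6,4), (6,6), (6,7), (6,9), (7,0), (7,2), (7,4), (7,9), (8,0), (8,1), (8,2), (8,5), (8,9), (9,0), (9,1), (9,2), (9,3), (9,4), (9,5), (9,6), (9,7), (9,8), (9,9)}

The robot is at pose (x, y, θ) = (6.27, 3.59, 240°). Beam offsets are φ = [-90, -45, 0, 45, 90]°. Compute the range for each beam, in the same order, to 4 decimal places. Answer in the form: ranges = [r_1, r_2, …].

ranges = [6.0853, 1.3148, 2.9907, 0.6108, 1.1800]

beam 1: φ=-90°, α=150°
  direction (-0.8660, 0.5000); cell (6,3); t to first gridline: x 0.3118, y 0.8200 (then +1.1547 / +2.0000)
    (5,3) via x @ 0.3118
    (5,4) via y @ 0.8200
    (4,4) via x @ 1.4665
    (3,4) via x @ 2.6212
    (3,5) via y @ 2.8200
    (2,5) via x @ 3.7759
    (2,6) via y @ 4.8200
    (1,6) via x @ 4.9306
    (0,6) via x @ 6.0853  # hit
  → r_1 = 6.0853
beam 2: φ=-45°, α=195°
  direction (-0.9659, -0.2588); cell (6,3); t to first gridline: x 0.2795, y 2.2796 (then +1.0353 / +3.8637)
    (5,3) via x @ 0.2795
    (4,3) via x @ 1.3148  # hit
  → r_2 = 1.3148
beam 3: φ=0°, α=240°
  direction (-0.5000, -0.8660); cell (6,3); t to first gridline: x 0.5400, y 0.6813 (then +2.0000 / +1.1547)
    (5,3) via x @ 0.5400
    (5,2) via y @ 0.6813
    (5,1) via y @ 1.8360
    (4,1) via x @ 2.5400
    (4,0) via y @ 2.9907  # hit
  → r_3 = 2.9907
beam 4: φ=45°, α=285°
  direction (0.2588, -0.9659); cell (6,3); t to first gridline: x 2.8205, y 0.6108 (then +3.8637 / +1.0353)
    (6,2) via y @ 0.6108  # hit
  → r_4 = 0.6108
beam 5: φ=90°, α=330°
  direction (0.8660, -0.5000); cell (6,3); t to first gridline: x 0.8429, y 1.1800 (then +1.1547 / +2.0000)
    (7,3) via x @ 0.8429
    (7,2) via y @ 1.1800  # hit
  → r_5 = 1.1800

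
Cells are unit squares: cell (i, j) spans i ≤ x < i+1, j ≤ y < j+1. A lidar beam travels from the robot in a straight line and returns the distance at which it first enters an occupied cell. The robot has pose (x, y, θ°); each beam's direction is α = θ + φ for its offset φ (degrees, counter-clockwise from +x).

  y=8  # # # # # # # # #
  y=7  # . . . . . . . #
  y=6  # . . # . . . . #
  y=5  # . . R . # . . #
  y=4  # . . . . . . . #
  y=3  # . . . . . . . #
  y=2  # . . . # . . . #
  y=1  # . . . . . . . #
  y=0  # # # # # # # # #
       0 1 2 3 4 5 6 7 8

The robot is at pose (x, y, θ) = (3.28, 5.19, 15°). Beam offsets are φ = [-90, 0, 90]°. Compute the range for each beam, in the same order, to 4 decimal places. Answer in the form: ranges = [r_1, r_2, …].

ranges = [2.7819, 1.7807, 0.8386]

beam 1: φ=-90°, α=285°
  cosα=0.2588 sinα=-0.9659 | (3,5) | tMaxX 2.7819 tMaxY 0.1967 | tΔX 3.8637 tΔY 1.0353
    t=0.1967 [y] (3,4)
    t=1.2320 [y] (3,3)
    t=2.2673 [y] (3,2)
    t=2.7819 [x] (4,2) — stop
  → r_1 = 2.7819
beam 2: φ=0°, α=15°
  cosα=0.9659 sinα=0.2588 | (3,5) | tMaxX 0.7454 tMaxY 3.1296 | tΔX 1.0353 tΔY 3.8637
    t=0.7454 [x] (4,5)
    t=1.7807 [x] (5,5) — stop
  → r_2 = 1.7807
beam 3: φ=90°, α=105°
  cosα=-0.2588 sinα=0.9659 | (3,5) | tMaxX 1.0818 tMaxY 0.8386 | tΔX 3.8637 tΔY 1.0353
    t=0.8386 [y] (3,6) — stop
  → r_3 = 0.8386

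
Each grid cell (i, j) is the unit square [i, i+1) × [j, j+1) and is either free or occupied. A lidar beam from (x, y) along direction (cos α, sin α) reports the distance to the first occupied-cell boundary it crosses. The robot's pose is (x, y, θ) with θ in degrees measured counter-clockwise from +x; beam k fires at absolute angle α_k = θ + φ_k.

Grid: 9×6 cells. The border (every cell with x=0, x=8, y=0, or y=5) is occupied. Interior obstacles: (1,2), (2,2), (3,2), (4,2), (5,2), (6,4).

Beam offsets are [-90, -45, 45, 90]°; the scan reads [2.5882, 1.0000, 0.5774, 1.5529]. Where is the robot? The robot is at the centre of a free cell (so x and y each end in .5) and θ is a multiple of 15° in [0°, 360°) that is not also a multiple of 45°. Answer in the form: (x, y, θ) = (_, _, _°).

Candidates: 22 free-cell centres × 16 headings = 352 poses. Raycast each; keep the one whose scan matches to 4 dp.
  (2.5, 1.5, 60°): beam 1 = 1.0000 ≠ 2.5882 ✗
  (6.5, 2.5, 15°): beam 1 = 1.5529 ≠ 2.5882 ✗
  (7.5, 4.5, 60°): beam 1 = 0.5774 ≠ 2.5882 ✗
  …
  (7.5, 3.5, 345°): r_1=2.5882, r_2=1.0000, r_3=0.5774, r_4=1.5529 — all match ✓
No second candidate reproduces the full scan.

(x, y, θ) = (7.5, 3.5, 345°)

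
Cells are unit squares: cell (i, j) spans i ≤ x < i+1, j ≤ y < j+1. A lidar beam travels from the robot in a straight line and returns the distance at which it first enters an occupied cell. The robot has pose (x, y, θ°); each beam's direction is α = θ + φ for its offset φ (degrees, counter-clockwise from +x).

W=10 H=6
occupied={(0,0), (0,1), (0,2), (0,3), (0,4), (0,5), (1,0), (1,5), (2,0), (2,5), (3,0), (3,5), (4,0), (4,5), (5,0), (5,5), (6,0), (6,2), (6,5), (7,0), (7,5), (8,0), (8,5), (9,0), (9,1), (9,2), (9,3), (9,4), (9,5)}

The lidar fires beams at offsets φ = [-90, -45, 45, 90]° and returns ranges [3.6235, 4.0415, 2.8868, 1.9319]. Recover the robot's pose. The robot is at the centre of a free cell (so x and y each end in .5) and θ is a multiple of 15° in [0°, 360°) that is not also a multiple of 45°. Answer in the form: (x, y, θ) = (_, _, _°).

(x, y, θ) = (4.5, 3.5, 255°)

Candidates: 31 free-cell centres × 16 headings = 496 poses. Raycast each; keep the one whose scan matches to 4 dp.
  (1.5, 1.5, 195°): beam 1 = 1.9319 ≠ 3.6235 ✗
  (7.5, 3.5, 255°): beam 1 = 5.7956 ≠ 3.6235 ✗
  (7.5, 1.5, 120°): beam 1 = 1.7321 ≠ 3.6235 ✗
  (4.5, 2.5, 60°): beam 1 = 3.0000 ≠ 3.6235 ✗
  (6.5, 4.5, 255°): beam 1 = 1.9319 ≠ 3.6235 ✗
  …
  (4.5, 3.5, 255°): r_1=3.6235, r_2=4.0415, r_3=2.8868, r_4=1.9319 — all match ✓
Only this pose fits every beam.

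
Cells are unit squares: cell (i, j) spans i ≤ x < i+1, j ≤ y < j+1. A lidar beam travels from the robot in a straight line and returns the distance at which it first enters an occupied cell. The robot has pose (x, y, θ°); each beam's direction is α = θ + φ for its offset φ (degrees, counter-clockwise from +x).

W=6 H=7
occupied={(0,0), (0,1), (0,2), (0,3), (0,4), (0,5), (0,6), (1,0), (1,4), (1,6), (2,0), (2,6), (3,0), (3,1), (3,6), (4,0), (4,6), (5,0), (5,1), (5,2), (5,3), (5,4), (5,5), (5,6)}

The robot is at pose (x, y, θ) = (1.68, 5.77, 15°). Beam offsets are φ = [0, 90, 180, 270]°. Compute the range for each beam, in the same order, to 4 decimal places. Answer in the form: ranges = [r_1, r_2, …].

ranges = [0.8887, 0.2381, 0.7040, 0.7972]

beam 1: φ=0°, α=15°
  cosα=0.9659 sinα=0.2588 | (1,5) | tMaxX 0.3313 tMaxY 0.8887 | tΔX 1.0353 tΔY 3.8637
    t=0.3313 [x] (2,5)
    t=0.8887 [y] (2,6) — stop
  → r_1 = 0.8887
beam 2: φ=90°, α=105°
  cosα=-0.2588 sinα=0.9659 | (1,5) | tMaxX 2.6273 tMaxY 0.2381 | tΔX 3.8637 tΔY 1.0353
    t=0.2381 [y] (1,6) — stop
  → r_2 = 0.2381
beam 3: φ=180°, α=195°
  cosα=-0.9659 sinα=-0.2588 | (1,5) | tMaxX 0.7040 tMaxY 2.9751 | tΔX 1.0353 tΔY 3.8637
    t=0.7040 [x] (0,5) — stop
  → r_3 = 0.7040
beam 4: φ=270°, α=285°
  cosα=0.2588 sinα=-0.9659 | (1,5) | tMaxX 1.2364 tMaxY 0.7972 | tΔX 3.8637 tΔY 1.0353
    t=0.7972 [y] (1,4) — stop
  → r_4 = 0.7972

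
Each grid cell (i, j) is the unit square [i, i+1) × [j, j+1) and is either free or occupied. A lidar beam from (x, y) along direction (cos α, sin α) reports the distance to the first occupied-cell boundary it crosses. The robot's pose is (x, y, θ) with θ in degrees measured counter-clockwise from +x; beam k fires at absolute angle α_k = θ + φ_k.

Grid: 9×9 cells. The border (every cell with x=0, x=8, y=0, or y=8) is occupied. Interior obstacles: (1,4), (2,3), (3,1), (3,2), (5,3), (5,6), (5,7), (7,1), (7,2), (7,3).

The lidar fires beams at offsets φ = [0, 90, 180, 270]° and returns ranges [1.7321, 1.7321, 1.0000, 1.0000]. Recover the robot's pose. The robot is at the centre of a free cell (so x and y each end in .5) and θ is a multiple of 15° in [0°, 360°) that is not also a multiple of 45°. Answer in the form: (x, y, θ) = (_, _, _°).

The pose lattice has 39·16 = 624 candidates. Test each by forward raycasting.
  (6.5, 5.5, 195°): beam 1 = 4.6587 ≠ 1.7321 ✗
  (6.5, 6.5, 150°): beam 1 = 0.5774 ≠ 1.7321 ✗
  (7.5, 4.5, 195°): beam 1 = 1.9319 ≠ 1.7321 ✗
  (3.5, 4.5, 105°): beam 1 = 3.6235 ≠ 1.7321 ✗
  …
  (6.5, 4.5, 30°): r_1=1.7321, r_2=1.7321, r_3=1.0000, r_4=1.0000 — all match ✓
Unique over the lattice → pose = (6.5, 4.5, 30°).

(x, y, θ) = (6.5, 4.5, 30°)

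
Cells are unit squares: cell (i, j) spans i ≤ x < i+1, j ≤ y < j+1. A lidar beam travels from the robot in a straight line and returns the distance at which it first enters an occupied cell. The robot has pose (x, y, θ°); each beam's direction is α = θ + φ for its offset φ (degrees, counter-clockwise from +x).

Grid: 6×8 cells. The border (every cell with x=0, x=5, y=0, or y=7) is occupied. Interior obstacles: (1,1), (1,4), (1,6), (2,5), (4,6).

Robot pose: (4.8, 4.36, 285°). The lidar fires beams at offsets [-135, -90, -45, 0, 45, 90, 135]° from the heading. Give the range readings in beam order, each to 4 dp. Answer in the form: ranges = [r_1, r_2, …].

ranges = [2.0785, 3.9340, 3.8798, 0.7727, 0.2309, 0.2071, 0.4000]

beam 1: φ=-135°, α=150°
  direction (-0.8660, 0.5000); cell (4,4); t to first gridline: x 0.9238, y 1.2800 (then +1.1547 / +2.0000)
    (3,4) via x @ 0.9238
    (3,5) via y @ 1.2800
    (2,5) via x @ 2.0785  # hit
  → r_1 = 2.0785
beam 2: φ=-90°, α=195°
  direction (-0.9659, -0.2588); cell (4,4); t to first gridline: x 0.8282, y 1.3909 (then +1.0353 / +3.8637)
    (3,4) via x @ 0.8282
    (3,3) via y @ 1.3909
    (2,3) via x @ 1.8635
    (1,3) via x @ 2.8988
    (0,3) via x @ 3.9340  # hit
  → r_2 = 3.9340
beam 3: φ=-45°, α=240°
  direction (-0.5000, -0.8660); cell (4,4); t to first gridline: x 1.6000, y 0.4157 (then +2.0000 / +1.1547)
    (4,3) via y @ 0.4157
    (4,2) via y @ 1.5704
    (3,2) via x @ 1.6000
    (3,1) via y @ 2.7251
    (2,1) via x @ 3.6000
    (2,0) via y @ 3.8798  # hit
  → r_3 = 3.8798
beam 4: φ=0°, α=285°
  direction (0.2588, -0.9659); cell (4,4); t to first gridline: x 0.7727, y 0.3727 (then +3.8637 / +1.0353)
    (4,3) via y @ 0.3727
    (5,3) via x @ 0.7727  # hit
  → r_4 = 0.7727
beam 5: φ=45°, α=330°
  direction (0.8660, -0.5000); cell (4,4); t to first gridline: x 0.2309, y 0.7200 (then +1.1547 / +2.0000)
    (5,4) via x @ 0.2309  # hit
  → r_5 = 0.2309
beam 6: φ=90°, α=15°
  direction (0.9659, 0.2588); cell (4,4); t to first gridline: x 0.2071, y 2.4728 (then +1.0353 / +3.8637)
    (5,4) via x @ 0.2071  # hit
  → r_6 = 0.2071
beam 7: φ=135°, α=60°
  direction (0.5000, 0.8660); cell (4,4); t to first gridline: x 0.4000, y 0.7390 (then +2.0000 / +1.1547)
    (5,4) via x @ 0.4000  # hit
  → r_7 = 0.4000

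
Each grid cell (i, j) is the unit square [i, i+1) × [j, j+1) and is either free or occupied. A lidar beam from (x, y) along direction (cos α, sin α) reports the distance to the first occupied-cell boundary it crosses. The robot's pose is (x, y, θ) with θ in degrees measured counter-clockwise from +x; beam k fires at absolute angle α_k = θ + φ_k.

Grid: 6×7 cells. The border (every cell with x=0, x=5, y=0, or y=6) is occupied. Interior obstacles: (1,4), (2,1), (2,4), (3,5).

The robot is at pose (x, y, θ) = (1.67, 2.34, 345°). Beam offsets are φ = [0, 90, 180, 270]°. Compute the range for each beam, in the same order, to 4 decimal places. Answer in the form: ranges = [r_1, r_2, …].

ranges = [1.3137, 1.7186, 0.6936, 1.3873]

beam 1: φ=0°, α=345°
  d=(0.9659,-0.2588)  start (1,2)  tX=0.3416 tY=1.3137  stride 1/|dx|=1.0353 1/|dy|=3.8637
    cross x-line → (2,2), t=0.3416
    cross y-line → (2,1), t=1.3137 (wall)
  → r_1 = 1.3137
beam 2: φ=90°, α=75°
  d=(0.2588,0.9659)  start (1,2)  tX=1.2750 tY=0.6833  stride 1/|dx|=3.8637 1/|dy|=1.0353
    cross y-line → (1,3), t=0.6833
    cross x-line → (2,3), t=1.2750
    cross y-line → (2,4), t=1.7186 (wall)
  → r_2 = 1.7186
beam 3: φ=180°, α=165°
  d=(-0.9659,0.2588)  start (1,2)  tX=0.6936 tY=2.5500  stride 1/|dx|=1.0353 1/|dy|=3.8637
    cross x-line → (0,2), t=0.6936 (wall)
  → r_3 = 0.6936
beam 4: φ=270°, α=255°
  d=(-0.2588,-0.9659)  start (1,2)  tX=2.5887 tY=0.3520  stride 1/|dx|=3.8637 1/|dy|=1.0353
    cross y-line → (1,1), t=0.3520
    cross y-line → (1,0), t=1.3873 (wall)
  → r_4 = 1.3873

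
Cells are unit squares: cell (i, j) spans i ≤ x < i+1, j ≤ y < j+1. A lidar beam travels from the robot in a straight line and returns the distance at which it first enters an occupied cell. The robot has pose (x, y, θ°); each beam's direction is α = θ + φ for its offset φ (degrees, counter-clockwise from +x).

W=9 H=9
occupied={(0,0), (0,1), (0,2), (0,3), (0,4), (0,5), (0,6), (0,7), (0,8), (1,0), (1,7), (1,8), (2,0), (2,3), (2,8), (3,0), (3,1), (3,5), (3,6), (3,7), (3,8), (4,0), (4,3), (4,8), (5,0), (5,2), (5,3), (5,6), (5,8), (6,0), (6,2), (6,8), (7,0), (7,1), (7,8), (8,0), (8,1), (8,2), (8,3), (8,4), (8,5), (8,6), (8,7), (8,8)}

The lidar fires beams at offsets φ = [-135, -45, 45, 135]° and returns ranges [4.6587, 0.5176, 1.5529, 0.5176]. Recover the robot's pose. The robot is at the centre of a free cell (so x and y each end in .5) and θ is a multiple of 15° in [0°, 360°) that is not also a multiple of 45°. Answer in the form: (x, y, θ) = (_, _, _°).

(x, y, θ) = (4.5, 6.5, 30°)

The pose lattice has 37·16 = 592 candidates. Test each by forward raycasting.
  (1.5, 3.5, 150°): beam 1 = 0.5176 ≠ 4.6587 ✗
  (6.5, 1.5, 300°): beam 1 = 5.6940 ≠ 4.6587 ✗
  (6.5, 3.5, 165°): beam 1 = 1.7321 ≠ 4.6587 ✗
  (1.5, 6.5, 75°): beam 1 = 2.8868 ≠ 4.6587 ✗
  …
  (4.5, 6.5, 30°): r_1=4.6587, r_2=0.5176, r_3=1.5529, r_4=0.5176 — all match ✓
Only this pose fits every beam.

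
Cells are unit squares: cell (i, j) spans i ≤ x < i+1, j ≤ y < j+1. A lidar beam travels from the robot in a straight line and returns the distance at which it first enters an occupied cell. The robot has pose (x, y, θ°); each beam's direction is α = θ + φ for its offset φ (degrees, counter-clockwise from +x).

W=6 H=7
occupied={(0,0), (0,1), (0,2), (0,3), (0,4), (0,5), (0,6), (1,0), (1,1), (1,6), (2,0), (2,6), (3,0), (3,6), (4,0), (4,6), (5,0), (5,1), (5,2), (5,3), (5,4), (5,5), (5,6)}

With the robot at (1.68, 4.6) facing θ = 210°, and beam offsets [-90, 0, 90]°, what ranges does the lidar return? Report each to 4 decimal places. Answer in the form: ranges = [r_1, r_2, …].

beam 1: φ=-90°, α=120°
  cosα=-0.5000 sinα=0.8660 | (1,4) | tMaxX 1.3600 tMaxY 0.4619 | tΔX 2.0000 tΔY 1.1547
    t=0.4619 [y] (1,5)
    t=1.3600 [x] (0,5) — stop
  → r_1 = 1.3600
beam 2: φ=0°, α=210°
  cosα=-0.8660 sinα=-0.5000 | (1,4) | tMaxX 0.7852 tMaxY 1.2000 | tΔX 1.1547 tΔY 2.0000
    t=0.7852 [x] (0,4) — stop
  → r_2 = 0.7852
beam 3: φ=90°, α=300°
  cosα=0.5000 sinα=-0.8660 | (1,4) | tMaxX 0.6400 tMaxY 0.6928 | tΔX 2.0000 tΔY 1.1547
    t=0.6400 [x] (2,4)
    t=0.6928 [y] (2,3)
    t=1.8475 [y] (2,2)
    t=2.6400 [x] (3,2)
    t=3.0022 [y] (3,1)
    t=4.1569 [y] (3,0) — stop
  → r_3 = 4.1569

ranges = [1.3600, 0.7852, 4.1569]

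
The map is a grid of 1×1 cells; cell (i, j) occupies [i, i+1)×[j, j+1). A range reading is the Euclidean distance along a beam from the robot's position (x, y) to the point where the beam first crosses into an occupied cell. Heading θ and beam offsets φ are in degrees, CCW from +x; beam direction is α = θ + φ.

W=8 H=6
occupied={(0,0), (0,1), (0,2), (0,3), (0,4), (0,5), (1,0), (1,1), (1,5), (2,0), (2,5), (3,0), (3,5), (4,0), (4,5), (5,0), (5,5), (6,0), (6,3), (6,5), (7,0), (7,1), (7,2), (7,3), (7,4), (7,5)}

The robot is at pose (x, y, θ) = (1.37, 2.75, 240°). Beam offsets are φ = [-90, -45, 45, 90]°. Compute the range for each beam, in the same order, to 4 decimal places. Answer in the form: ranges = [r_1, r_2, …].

ranges = [0.4272, 0.3831, 0.7765, 3.5000]

beam 1: φ=-90°, α=150°
  direction (-0.8660, 0.5000); cell (1,2); t to first gridline: x 0.4272, y 0.5000 (then +1.1547 / +2.0000)
    (0,2) via x @ 0.4272  # hit
  → r_1 = 0.4272
beam 2: φ=-45°, α=195°
  direction (-0.9659, -0.2588); cell (1,2); t to first gridline: x 0.3831, y 2.8978 (then +1.0353 / +3.8637)
    (0,2) via x @ 0.3831  # hit
  → r_2 = 0.3831
beam 3: φ=45°, α=285°
  direction (0.2588, -0.9659); cell (1,2); t to first gridline: x 2.4341, y 0.7765 (then +3.8637 / +1.0353)
    (1,1) via y @ 0.7765  # hit
  → r_3 = 0.7765
beam 4: φ=90°, α=330°
  direction (0.8660, -0.5000); cell (1,2); t to first gridline: x 0.7275, y 1.5000 (then +1.1547 / +2.0000)
    (2,2) via x @ 0.7275
    (2,1) via y @ 1.5000
    (3,1) via x @ 1.8822
    (4,1) via x @ 3.0369
    (4,0) via y @ 3.5000  # hit
  → r_4 = 3.5000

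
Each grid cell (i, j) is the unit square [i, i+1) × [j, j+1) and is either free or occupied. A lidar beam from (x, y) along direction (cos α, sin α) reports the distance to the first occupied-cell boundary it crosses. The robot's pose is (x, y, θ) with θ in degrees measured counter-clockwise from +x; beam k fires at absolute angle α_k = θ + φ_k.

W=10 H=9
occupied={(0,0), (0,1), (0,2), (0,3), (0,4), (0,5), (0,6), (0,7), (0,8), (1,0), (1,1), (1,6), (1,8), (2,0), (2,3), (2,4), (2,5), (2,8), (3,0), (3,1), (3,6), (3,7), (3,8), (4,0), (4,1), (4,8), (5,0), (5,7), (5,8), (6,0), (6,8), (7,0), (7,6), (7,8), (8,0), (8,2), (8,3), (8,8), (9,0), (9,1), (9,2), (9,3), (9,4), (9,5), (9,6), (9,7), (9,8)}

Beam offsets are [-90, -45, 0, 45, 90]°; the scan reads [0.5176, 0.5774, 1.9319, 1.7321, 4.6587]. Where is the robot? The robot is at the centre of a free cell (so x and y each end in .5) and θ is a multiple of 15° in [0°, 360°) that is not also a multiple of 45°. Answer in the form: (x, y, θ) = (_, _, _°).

Enumerate (i+0.5, j+0.5, θ) over the 43 free cells and 16 admissible headings. For each, cast all 5 beams and compare to the given ranges.
  (5.5, 4.5, 75°): beam 1 = 2.5882 ≠ 0.5176 ✗
  (6.5, 6.5, 285°): beam 1 = 3.6235 ≠ 0.5176 ✗
  (8.5, 1.5, 240°): beam 1 = 6.3509 ≠ 0.5176 ✗
  (6.5, 4.5, 15°): beam 1 = 3.6235 ≠ 0.5176 ✗
  (2.5, 6.5, 300°): beam 1 = 0.5774 ≠ 0.5176 ✗
  …
  (6.5, 1.5, 345°): r_1=0.5176, r_2=0.5774, r_3=1.9319, r_4=1.7321, r_5=4.6587 — all match ✓
Unique over the lattice → pose = (6.5, 1.5, 345°).

(x, y, θ) = (6.5, 1.5, 345°)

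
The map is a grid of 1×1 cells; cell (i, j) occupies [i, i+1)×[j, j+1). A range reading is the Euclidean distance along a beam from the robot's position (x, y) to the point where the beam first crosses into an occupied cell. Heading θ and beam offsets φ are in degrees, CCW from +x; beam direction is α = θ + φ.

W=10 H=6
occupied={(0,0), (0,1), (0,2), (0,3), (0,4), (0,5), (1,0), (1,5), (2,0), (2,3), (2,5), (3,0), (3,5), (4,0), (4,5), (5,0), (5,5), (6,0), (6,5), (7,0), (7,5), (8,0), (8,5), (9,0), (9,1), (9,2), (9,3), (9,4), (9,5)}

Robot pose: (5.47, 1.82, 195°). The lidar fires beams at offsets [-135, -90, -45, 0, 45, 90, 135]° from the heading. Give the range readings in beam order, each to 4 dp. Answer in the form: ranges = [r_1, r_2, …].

ranges = [3.6719, 3.2922, 2.8521, 3.1682, 0.9469, 0.8489, 1.6400]

beam 1: φ=-135°, α=60°
  d=(0.5000,0.8660)  start (5,1)  tX=1.0600 tY=0.2078  stride 1/|dx|=2.0000 1/|dy|=1.1547
    cross y-line → (5,2), t=0.2078
    cross x-line → (6,2), t=1.0600
    cross y-line → (6,3), t=1.3625
    cross y-line → (6,4), t=2.5172
    cross x-line → (7,4), t=3.0600
    cross y-line → (7,5), t=3.6719 (wall)
  → r_1 = 3.6719
beam 2: φ=-90°, α=105°
  d=(-0.2588,0.9659)  start (5,1)  tX=1.8159 tY=0.1863  stride 1/|dx|=3.8637 1/|dy|=1.0353
    cross y-line → (5,2), t=0.1863
    cross y-line → (5,3), t=1.2216
    cross x-line → (4,3), t=1.8159
    cross y-line → (4,4), t=2.2569
    cross y-line → (4,5), t=3.2922 (wall)
  → r_2 = 3.2922
beam 3: φ=-45°, α=150°
  d=(-0.8660,0.5000)  start (5,1)  tX=0.5427 tY=0.3600  stride 1/|dx|=1.1547 1/|dy|=2.0000
    cross y-line → (5,2), t=0.3600
    cross x-line → (4,2), t=0.5427
    cross x-line → (3,2), t=1.6974
    cross y-line → (3,3), t=2.3600
    cross x-line → (2,3), t=2.8521 (wall)
  → r_3 = 2.8521
beam 4: φ=0°, α=195°
  d=(-0.9659,-0.2588)  start (5,1)  tX=0.4866 tY=3.1682  stride 1/|dx|=1.0353 1/|dy|=3.8637
    cross x-line → (4,1), t=0.4866
    cross x-line → (3,1), t=1.5219
    cross x-line → (2,1), t=2.5571
    cross y-line → (2,0), t=3.1682 (wall)
  → r_4 = 3.1682
beam 5: φ=45°, α=240°
  d=(-0.5000,-0.8660)  start (5,1)  tX=0.9400 tY=0.9469  stride 1/|dx|=2.0000 1/|dy|=1.1547
    cross x-line → (4,1), t=0.9400
    cross y-line → (4,0), t=0.9469 (wall)
  → r_5 = 0.9469
beam 6: φ=90°, α=285°
  d=(0.2588,-0.9659)  start (5,1)  tX=2.0478 tY=0.8489  stride 1/|dx|=3.8637 1/|dy|=1.0353
    cross y-line → (5,0), t=0.8489 (wall)
  → r_6 = 0.8489
beam 7: φ=135°, α=330°
  d=(0.8660,-0.5000)  start (5,1)  tX=0.6120 tY=1.6400  stride 1/|dx|=1.1547 1/|dy|=2.0000
    cross x-line → (6,1), t=0.6120
    cross y-line → (6,0), t=1.6400 (wall)
  → r_7 = 1.6400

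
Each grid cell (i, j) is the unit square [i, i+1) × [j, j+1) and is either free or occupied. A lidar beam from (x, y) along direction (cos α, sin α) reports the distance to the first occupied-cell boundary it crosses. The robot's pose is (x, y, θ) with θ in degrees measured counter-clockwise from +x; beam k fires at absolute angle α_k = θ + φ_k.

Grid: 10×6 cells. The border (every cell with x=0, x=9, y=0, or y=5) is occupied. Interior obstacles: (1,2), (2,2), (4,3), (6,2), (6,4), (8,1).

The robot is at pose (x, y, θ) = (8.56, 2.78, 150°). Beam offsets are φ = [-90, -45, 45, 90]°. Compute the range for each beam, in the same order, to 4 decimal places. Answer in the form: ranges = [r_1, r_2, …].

beam 1: φ=-90°, α=60°
  dir = (cos 60°, sin 60°) = (0.5000, 0.8660); from cell (8,2)
  next x-line at t=0.8800, next y-line at t=0.2540; Δt_x=2.0000, Δt_y=1.1547
    y: enter (8,3) at t=0.2540
    x: enter (9,3) at t=0.8800 ← occupied
  → r_1 = 0.8800
beam 2: φ=-45°, α=105°
  dir = (cos 105°, sin 105°) = (-0.2588, 0.9659); from cell (8,2)
  next x-line at t=2.1637, next y-line at t=0.2278; Δt_x=3.8637, Δt_y=1.0353
    y: enter (8,3) at t=0.2278
    y: enter (8,4) at t=1.2630
    x: enter (7,4) at t=2.1637
    y: enter (7,5) at t=2.2983 ← occupied
  → r_2 = 2.2983
beam 3: φ=45°, α=195°
  dir = (cos 195°, sin 195°) = (-0.9659, -0.2588); from cell (8,2)
  next x-line at t=0.5798, next y-line at t=3.0137; Δt_x=1.0353, Δt_y=3.8637
    x: enter (7,2) at t=0.5798
    x: enter (6,2) at t=1.6150 ← occupied
  → r_3 = 1.6150
beam 4: φ=90°, α=240°
  dir = (cos 240°, sin 240°) = (-0.5000, -0.8660); from cell (8,2)
  next x-line at t=1.1200, next y-line at t=0.9007; Δt_x=2.0000, Δt_y=1.1547
    y: enter (8,1) at t=0.9007 ← occupied
  → r_4 = 0.9007

ranges = [0.8800, 2.2983, 1.6150, 0.9007]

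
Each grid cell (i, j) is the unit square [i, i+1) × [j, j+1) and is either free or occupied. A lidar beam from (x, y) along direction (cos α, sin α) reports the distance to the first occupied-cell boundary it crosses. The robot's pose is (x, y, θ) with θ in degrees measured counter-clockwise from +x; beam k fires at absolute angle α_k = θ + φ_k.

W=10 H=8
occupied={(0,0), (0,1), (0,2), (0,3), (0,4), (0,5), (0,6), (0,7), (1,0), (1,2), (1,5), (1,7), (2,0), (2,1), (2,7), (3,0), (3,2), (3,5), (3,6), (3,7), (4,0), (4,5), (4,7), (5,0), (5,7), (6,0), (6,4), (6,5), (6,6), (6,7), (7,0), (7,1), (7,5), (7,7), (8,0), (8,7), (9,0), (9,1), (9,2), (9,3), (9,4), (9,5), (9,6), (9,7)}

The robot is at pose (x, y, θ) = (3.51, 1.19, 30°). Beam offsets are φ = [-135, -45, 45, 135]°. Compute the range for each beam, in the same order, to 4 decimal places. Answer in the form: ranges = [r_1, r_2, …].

beam 1: φ=-135°, α=255°
  direction (-0.2588, -0.9659); cell (3,1); t to first gridline: x 1.9705, y 0.1967 (then +3.8637 / +1.0353)
    (3,0) via y @ 0.1967  # hit
  → r_1 = 0.1967
beam 2: φ=-45°, α=345°
  direction (0.9659, -0.2588); cell (3,1); t to first gridline: x 0.5073, y 0.7341 (then +1.0353 / +3.8637)
    (4,1) via x @ 0.5073
    (4,0) via y @ 0.7341  # hit
  → r_2 = 0.7341
beam 3: φ=45°, α=75°
  direction (0.2588, 0.9659); cell (3,1); t to first gridline: x 1.8932, y 0.8386 (then +3.8637 / +1.0353)
    (3,2) via y @ 0.8386  # hit
  → r_3 = 0.8386
beam 4: φ=135°, α=165°
  direction (-0.9659, 0.2588); cell (3,1); t to first gridline: x 0.5280, y 3.1296 (then +1.0353 / +3.8637)
    (2,1) via x @ 0.5280  # hit
  → r_4 = 0.5280

ranges = [0.1967, 0.7341, 0.8386, 0.5280]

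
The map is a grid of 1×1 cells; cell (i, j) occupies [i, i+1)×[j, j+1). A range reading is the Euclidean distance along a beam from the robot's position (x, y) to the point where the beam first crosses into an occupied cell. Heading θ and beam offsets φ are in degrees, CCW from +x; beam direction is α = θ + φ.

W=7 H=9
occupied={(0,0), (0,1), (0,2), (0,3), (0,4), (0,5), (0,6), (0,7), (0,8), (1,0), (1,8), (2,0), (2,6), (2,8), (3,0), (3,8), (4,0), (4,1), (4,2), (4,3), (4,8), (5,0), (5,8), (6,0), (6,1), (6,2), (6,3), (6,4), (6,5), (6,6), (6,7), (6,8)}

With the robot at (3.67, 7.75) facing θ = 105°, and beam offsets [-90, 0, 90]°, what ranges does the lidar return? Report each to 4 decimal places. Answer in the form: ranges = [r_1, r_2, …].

ranges = [0.9659, 0.2588, 2.7642]

beam 1: φ=-90°, α=15°
  cosα=0.9659 sinα=0.2588 | (3,7) | tMaxX 0.3416 tMaxY 0.9659 | tΔX 1.0353 tΔY 3.8637
    t=0.3416 [x] (4,7)
    t=0.9659 [y] (4,8) — stop
  → r_1 = 0.9659
beam 2: φ=0°, α=105°
  cosα=-0.2588 sinα=0.9659 | (3,7) | tMaxX 2.5887 tMaxY 0.2588 | tΔX 3.8637 tΔY 1.0353
    t=0.2588 [y] (3,8) — stop
  → r_2 = 0.2588
beam 3: φ=90°, α=195°
  cosα=-0.9659 sinα=-0.2588 | (3,7) | tMaxX 0.6936 tMaxY 2.8978 | tΔX 1.0353 tΔY 3.8637
    t=0.6936 [x] (2,7)
    t=1.7289 [x] (1,7)
    t=2.7642 [x] (0,7) — stop
  → r_3 = 2.7642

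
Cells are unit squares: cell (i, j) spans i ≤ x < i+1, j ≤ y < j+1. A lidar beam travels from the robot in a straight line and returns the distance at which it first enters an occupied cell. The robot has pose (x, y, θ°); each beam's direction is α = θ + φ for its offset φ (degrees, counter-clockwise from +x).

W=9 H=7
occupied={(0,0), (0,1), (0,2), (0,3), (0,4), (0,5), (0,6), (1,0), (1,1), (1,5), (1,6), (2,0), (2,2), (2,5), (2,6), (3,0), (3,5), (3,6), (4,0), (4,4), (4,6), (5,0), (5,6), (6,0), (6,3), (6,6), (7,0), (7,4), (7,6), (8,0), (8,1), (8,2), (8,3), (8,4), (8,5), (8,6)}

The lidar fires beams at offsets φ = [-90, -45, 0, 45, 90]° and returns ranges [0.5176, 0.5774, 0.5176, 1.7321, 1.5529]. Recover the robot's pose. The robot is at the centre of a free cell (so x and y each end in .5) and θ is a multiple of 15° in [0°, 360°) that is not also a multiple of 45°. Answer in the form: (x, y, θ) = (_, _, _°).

Enumerate (i+0.5, j+0.5, θ) over the 27 free cells and 16 admissible headings. For each, cast all 5 beams and compare to the given ranges.
  (4.5, 1.5, 345°): beam 3 = 1.9319 ≠ 0.5176 ✗
  (7.5, 3.5, 15°): beam 1 = 1.9319 ≠ 0.5176 ✗
  (3.5, 4.5, 15°): beam 1 = 3.6235 ≠ 0.5176 ✗
  …
  (6.5, 4.5, 15°): r_1=0.5176, r_2=0.5774, r_3=0.5176, r_4=1.7321, r_5=1.5529 — all match ✓
Only this pose fits every beam.

(x, y, θ) = (6.5, 4.5, 15°)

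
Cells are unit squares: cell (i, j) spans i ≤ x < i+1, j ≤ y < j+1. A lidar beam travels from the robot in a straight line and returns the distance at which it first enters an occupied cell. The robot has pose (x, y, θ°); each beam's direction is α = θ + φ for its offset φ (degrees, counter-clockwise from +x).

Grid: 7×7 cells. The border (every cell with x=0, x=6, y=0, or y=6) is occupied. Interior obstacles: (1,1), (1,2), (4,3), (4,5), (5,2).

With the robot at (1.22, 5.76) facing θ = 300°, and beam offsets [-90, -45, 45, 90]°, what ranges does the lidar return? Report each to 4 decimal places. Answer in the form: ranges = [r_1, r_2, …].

beam 1: φ=-90°, α=210°
  dir = (cos 210°, sin 210°) = (-0.8660, -0.5000); from cell (1,5)
  next x-line at t=0.2540, next y-line at t=1.5200; Δt_x=1.1547, Δt_y=2.0000
    x: enter (0,5) at t=0.2540 ← occupied
  → r_1 = 0.2540
beam 2: φ=-45°, α=255°
  dir = (cos 255°, sin 255°) = (-0.2588, -0.9659); from cell (1,5)
  next x-line at t=0.8500, next y-line at t=0.7868; Δt_x=3.8637, Δt_y=1.0353
    y: enter (1,4) at t=0.7868
    x: enter (0,4) at t=0.8500 ← occupied
  → r_2 = 0.8500
beam 3: φ=45°, α=345°
  dir = (cos 345°, sin 345°) = (0.9659, -0.2588); from cell (1,5)
  next x-line at t=0.8075, next y-line at t=2.9364; Δt_x=1.0353, Δt_y=3.8637
    x: enter (2,5) at t=0.8075
    x: enter (3,5) at t=1.8428
    x: enter (4,5) at t=2.8781 ← occupied
  → r_3 = 2.8781
beam 4: φ=90°, α=30°
  dir = (cos 30°, sin 30°) = (0.8660, 0.5000); from cell (1,5)
  next x-line at t=0.9007, next y-line at t=0.4800; Δt_x=1.1547, Δt_y=2.0000
    y: enter (1,6) at t=0.4800 ← occupied
  → r_4 = 0.4800

ranges = [0.2540, 0.8500, 2.8781, 0.4800]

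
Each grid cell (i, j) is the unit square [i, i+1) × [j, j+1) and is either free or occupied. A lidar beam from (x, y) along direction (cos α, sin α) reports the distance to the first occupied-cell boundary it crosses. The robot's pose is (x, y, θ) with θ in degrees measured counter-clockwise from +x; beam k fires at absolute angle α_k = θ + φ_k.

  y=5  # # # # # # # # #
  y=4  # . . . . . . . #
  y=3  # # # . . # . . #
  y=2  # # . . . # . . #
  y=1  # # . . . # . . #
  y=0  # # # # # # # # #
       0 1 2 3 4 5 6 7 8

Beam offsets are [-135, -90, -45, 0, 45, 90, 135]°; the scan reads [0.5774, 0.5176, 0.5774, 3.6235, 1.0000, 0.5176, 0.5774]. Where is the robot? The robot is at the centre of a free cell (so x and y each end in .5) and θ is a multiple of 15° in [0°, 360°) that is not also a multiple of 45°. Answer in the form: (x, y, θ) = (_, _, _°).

Candidates: 21 free-cell centres × 16 headings = 336 poses. Raycast each; keep the one whose scan matches to 4 dp.
  (6.5, 2.5, 30°): beam 1 = 1.5529 ≠ 0.5774 ✗
  (6.5, 2.5, 240°): beam 1 = 2.5882 ≠ 0.5774 ✗
  (6.5, 3.5, 75°): beam 1 = 2.8868 ≠ 0.5774 ✗
  (1.5, 4.5, 165°): beam 1 = 1.0000 ≠ 0.5774 ✗
  …
  (1.5, 4.5, 345°): r_1=0.5774, r_2=0.5176, r_3=0.5774, r_4=3.6235, r_5=1.0000, r_6=0.5176, r_7=0.5774 — all match ✓
Unique over the lattice → pose = (1.5, 4.5, 345°).

(x, y, θ) = (1.5, 4.5, 345°)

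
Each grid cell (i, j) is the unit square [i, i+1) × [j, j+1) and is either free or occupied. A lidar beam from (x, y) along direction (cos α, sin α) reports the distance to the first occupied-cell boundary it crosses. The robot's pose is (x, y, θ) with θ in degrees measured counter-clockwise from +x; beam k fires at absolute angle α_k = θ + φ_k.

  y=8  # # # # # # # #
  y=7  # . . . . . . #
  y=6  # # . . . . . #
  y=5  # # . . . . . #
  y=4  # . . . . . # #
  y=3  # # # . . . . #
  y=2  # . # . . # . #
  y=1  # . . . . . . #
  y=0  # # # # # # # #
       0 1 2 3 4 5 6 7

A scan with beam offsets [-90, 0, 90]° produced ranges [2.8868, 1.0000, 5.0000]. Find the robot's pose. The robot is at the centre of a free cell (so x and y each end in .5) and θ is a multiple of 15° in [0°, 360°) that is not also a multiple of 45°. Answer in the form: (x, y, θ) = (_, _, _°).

The pose lattice has 35·16 = 560 candidates. Test each by forward raycasting.
  (6.5, 3.5, 15°): beam 1 = 1.9319 ≠ 2.8868 ✗
  (2.5, 5.5, 165°): beam 1 = 2.5882 ≠ 2.8868 ✗
  (1.5, 7.5, 345°): beam 1 = 0.5176 ≠ 2.8868 ✗
  …
  (4.5, 3.5, 330°): r_1=2.8868, r_2=1.0000, r_3=5.0000 — all match ✓
Unique over the lattice → pose = (4.5, 3.5, 330°).

(x, y, θ) = (4.5, 3.5, 330°)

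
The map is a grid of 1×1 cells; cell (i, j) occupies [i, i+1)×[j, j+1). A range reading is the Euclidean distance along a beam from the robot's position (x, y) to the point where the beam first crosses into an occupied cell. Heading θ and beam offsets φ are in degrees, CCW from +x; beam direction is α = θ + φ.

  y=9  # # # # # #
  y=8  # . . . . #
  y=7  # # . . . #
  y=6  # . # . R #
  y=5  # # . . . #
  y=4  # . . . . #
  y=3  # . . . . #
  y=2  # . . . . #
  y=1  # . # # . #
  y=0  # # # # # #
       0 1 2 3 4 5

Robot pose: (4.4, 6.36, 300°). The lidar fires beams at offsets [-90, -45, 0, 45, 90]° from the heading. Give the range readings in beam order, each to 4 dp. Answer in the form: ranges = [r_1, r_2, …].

beam 1: φ=-90°, α=210°
  cosα=-0.8660 sinα=-0.5000 | (4,6) | tMaxX 0.4619 tMaxY 0.7200 | tΔX 1.1547 tΔY 2.0000
    t=0.4619 [x] (3,6)
    t=0.7200 [y] (3,5)
    t=1.6166 [x] (2,5)
    t=2.7200 [y] (2,4)
    t=2.7713 [x] (1,4)
    t=3.9260 [x] (0,4) — stop
  → r_1 = 3.9260
beam 2: φ=-45°, α=255°
  cosα=-0.2588 sinα=-0.9659 | (4,6) | tMaxX 1.5455 tMaxY 0.3727 | tΔX 3.8637 tΔY 1.0353
    t=0.3727 [y] (4,5)
    t=1.4080 [y] (4,4)
    t=1.5455 [x] (3,4)
    t=2.4433 [y] (3,3)
    t=3.4785 [y] (3,2)
    t=4.5138 [y] (3,1) — stop
  → r_2 = 4.5138
beam 3: φ=0°, α=300°
  cosα=0.5000 sinα=-0.8660 | (4,6) | tMaxX 1.2000 tMaxY 0.4157 | tΔX 2.0000 tΔY 1.1547
    t=0.4157 [y] (4,5)
    t=1.2000 [x] (5,5) — stop
  → r_3 = 1.2000
beam 4: φ=45°, α=345°
  cosα=0.9659 sinα=-0.2588 | (4,6) | tMaxX 0.6212 tMaxY 1.3909 | tΔX 1.0353 tΔY 3.8637
    t=0.6212 [x] (5,6) — stop
  → r_4 = 0.6212
beam 5: φ=90°, α=30°
  cosα=0.8660 sinα=0.5000 | (4,6) | tMaxX 0.6928 tMaxY 1.2800 | tΔX 1.1547 tΔY 2.0000
    t=0.6928 [x] (5,6) — stop
  → r_5 = 0.6928

ranges = [3.9260, 4.5138, 1.2000, 0.6212, 0.6928]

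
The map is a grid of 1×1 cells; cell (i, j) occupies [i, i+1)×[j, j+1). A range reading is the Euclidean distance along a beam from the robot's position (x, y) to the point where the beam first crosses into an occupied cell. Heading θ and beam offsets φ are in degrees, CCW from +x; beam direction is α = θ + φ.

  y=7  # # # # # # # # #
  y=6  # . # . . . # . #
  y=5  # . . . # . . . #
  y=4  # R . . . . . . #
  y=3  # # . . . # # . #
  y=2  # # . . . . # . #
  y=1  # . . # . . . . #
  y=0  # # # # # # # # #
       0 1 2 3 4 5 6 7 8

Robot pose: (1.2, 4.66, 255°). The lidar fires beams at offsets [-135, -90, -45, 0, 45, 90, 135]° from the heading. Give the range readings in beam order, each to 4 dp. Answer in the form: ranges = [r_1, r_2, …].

ranges = [0.4000, 0.2071, 0.2309, 0.6833, 0.7621, 3.9340, 4.6800]

beam 1: φ=-135°, α=120°
  direction (-0.5000, 0.8660); cell (1,4); t to first gridline: x 0.4000, y 0.3926 (then +2.0000 / +1.1547)
    (1,5) via y @ 0.3926
    (0,5) via x @ 0.4000  # hit
  → r_1 = 0.4000
beam 2: φ=-90°, α=165°
  direction (-0.9659, 0.2588); cell (1,4); t to first gridline: x 0.2071, y 1.3137 (then +1.0353 / +3.8637)
    (0,4) via x @ 0.2071  # hit
  → r_2 = 0.2071
beam 3: φ=-45°, α=210°
  direction (-0.8660, -0.5000); cell (1,4); t to first gridline: x 0.2309, y 1.3200 (then +1.1547 / +2.0000)
    (0,4) via x @ 0.2309  # hit
  → r_3 = 0.2309
beam 4: φ=0°, α=255°
  direction (-0.2588, -0.9659); cell (1,4); t to first gridline: x 0.7727, y 0.6833 (then +3.8637 / +1.0353)
    (1,3) via y @ 0.6833  # hit
  → r_4 = 0.6833
beam 5: φ=45°, α=300°
  direction (0.5000, -0.8660); cell (1,4); t to first gridline: x 1.6000, y 0.7621 (then +2.0000 / +1.1547)
    (1,3) via y @ 0.7621  # hit
  → r_5 = 0.7621
beam 6: φ=90°, α=345°
  direction (0.9659, -0.2588); cell (1,4); t to first gridline: x 0.8282, y 2.5500 (then +1.0353 / +3.8637)
    (2,4) via x @ 0.8282
    (3,4) via x @ 1.8635
    (3,3) via y @ 2.5500
    (4,3) via x @ 2.8988
    (5,3) via x @ 3.9340  # hit
  → r_6 = 3.9340
beam 7: φ=135°, α=30°
  direction (0.8660, 0.5000); cell (1,4); t to first gridline: x 0.9238, y 0.6800 (then +1.1547 / +2.0000)
    (1,5) via y @ 0.6800
    (2,5) via x @ 0.9238
    (3,5) via x @ 2.0785
    (3,6) via y @ 2.6800
    (4,6) via x @ 3.2332
    (5,6) via x @ 4.3879
    (5,7) via y @ 4.6800  # hit
  → r_7 = 4.6800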